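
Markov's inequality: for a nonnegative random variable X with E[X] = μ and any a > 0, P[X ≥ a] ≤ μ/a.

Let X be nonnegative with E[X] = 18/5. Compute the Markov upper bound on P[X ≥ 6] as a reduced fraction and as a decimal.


μ = E[X] = 18/5, a = 6.
Markov: P[X ≥ 6] ≤ μ/a = (18/5)/6 = 3/5.
Numerically: ≈ 0.6000.
(Since a = 6 > μ = 3.6000, the bound 3/5 is < 1 and informative.)

P[X ≥ 6] ≤ 3/5 ≈ 0.6000.


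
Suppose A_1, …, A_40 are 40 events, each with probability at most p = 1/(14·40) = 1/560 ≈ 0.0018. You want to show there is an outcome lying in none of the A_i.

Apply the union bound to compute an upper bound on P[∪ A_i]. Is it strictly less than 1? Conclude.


Union bound: P[∪_{i=1}^{40} A_i] ≤ Σ_i P[A_i] ≤ 40·p = 40·(1/560) = 1/14.
Numerically: 1/14 ≈ 0.0714.
Is 1/14 < 1? YES.
Since P[∪ A_i] ≤ 1/14 < 1, the complement has P[∩ A_i^c] ≥ 1 − 1/14 = 13/14 > 0, so some outcome avoids every A_i.

40·p = 1/14 ≈ 0.0714; existence CERTIFIED by the union bound.


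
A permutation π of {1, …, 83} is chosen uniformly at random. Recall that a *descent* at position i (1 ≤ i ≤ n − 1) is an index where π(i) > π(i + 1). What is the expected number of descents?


Write X = Σ X_I over i = 1, …, 82, with X_I the indicator of one descent.
There are 82 indicators.
For each fixed i, the pair (π(i), π(i+1)) is a uniformly random ordered pair of distinct values from {1, …, 83}; by symmetry P[π(i) > π(i+1)] = 1/2.
By linearity: E[X] = 82 · (1/2) = (83 − 1) · (1/2) = 41 ≈ 41.0000.

E[X] = 41 = 41.0000.


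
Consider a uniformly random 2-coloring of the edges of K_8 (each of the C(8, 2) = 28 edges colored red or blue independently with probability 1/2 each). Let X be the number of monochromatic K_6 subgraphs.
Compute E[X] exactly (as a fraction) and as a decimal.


Let X = Σ_S X_S over the C(8, 6) = 28 subsets S of size 6, where X_S = 1 if the K_6 on S is monochromatic.
For a fixed S, the K_6 on S has C(6, 2) = 15 edges. P[all 15 edges red] = (1/2)^15, and likewise for blue, so P[monochromatic] = 2·(1/2)^15 = 2^{1 − 15} = 1/16384.
By linearity of expectation: E[X] = C(8, 6) · 2^{1 − 15} = 28 · 1/16384 = 7/4096.
Numerically: E[X] ≈ 0.00171.

E[X] = C(8,6)·2^(1−C(6,2)) = 7/4096 ≈ 0.00171.


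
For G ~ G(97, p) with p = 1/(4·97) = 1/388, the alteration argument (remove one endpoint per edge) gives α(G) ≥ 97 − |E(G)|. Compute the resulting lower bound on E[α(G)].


E[|E(G)|] = C(97, 2)·p = 4656 · (1/388) = 12.
E[α(G)] ≥ n − E[|E(G)|] = 97 − 12 = 85.
Numerically: ≈ 85.000000.
(This is only a lower bound; the true E[α(G)] may be larger.)

E[α(G)] ≥ 85 ≈ 85.000000.


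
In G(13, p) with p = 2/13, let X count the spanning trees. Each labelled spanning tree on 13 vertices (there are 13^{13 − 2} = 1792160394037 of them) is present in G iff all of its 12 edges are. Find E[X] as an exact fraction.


K_13 has 13^{13 − 2} = 1792160394037 labelled spanning trees.
For each such spanning tree H, let X_H = 1 if all 12 edges of H are present in G. Then P[X_H = 1] = p^{12} = (2/13)^{12} = 4096/23298085122481.
By linearity: E[X] = Σ_H E[X_H] = 1792160394037 · p^{12} = 1792160394037 · 4096/23298085122481 = 4096/13.
Numerically: E[X] ≈ 315.1.

E[X] = 1792160394037 · (2/13)^{12} = 4096/13 ≈ 315.1.


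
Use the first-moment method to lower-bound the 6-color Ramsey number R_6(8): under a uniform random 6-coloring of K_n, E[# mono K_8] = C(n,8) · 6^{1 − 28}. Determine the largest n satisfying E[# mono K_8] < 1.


We need C(n, 8) · 6^{1 − 28} < 1, i.e. C(n, 8) < 6^{28 − 1} = 1023490369077469249536.
Check values of n near the boundary:
  n = 1589: C(1589, 8) = 990389025825605844438; 990389025825605844438 < 1023490369077469249536? YES
  n = 1590: C(1590, 8) = 995397314198933813310; 995397314198933813310 < 1023490369077469249536? YES
  n = 1591: C(1591, 8) = 1000427749141189953870; 1000427749141189953870 < 1023490369077469249536? YES
  n = 1592: C(1592, 8) = 1005480414540892933435; 1005480414540892933435 < 1023490369077469249536? YES
  n = 1593: C(1593, 8) = 1010555394551193970323; 1010555394551193970323 < 1023490369077469249536? YES
  n = 1594: C(1594, 8) = 1015652773590544255167; 1015652773590544255167 < 1023490369077469249536? YES
  n = 1595: C(1595, 8) = 1020772636343363633895; 1020772636343363633895 < 1023490369077469249536? YES
  n = 1596: C(1596, 8) = 1025915067760710553965; 1025915067760710553965 < 1023490369077469249536? NO
  n = 1597: C(1597, 8) = 1031080153060953275445; 1031080153060953275445 < 1023490369077469249536? NO
  n = 1598: C(1598, 8) = 1036267977730442348529; 1036267977730442348529 < 1023490369077469249536? NO
The largest n with C(n, 8) < 1023490369077469249536 is n = 1595 (where E[X] = 113419181815929292655/113721152119718805504 ≈ 0.997). Hence R_6(8) > 1595, i.e. R_6(8) ≥ 1596.

Largest n = 1595; hence R_6(8) > 1595.


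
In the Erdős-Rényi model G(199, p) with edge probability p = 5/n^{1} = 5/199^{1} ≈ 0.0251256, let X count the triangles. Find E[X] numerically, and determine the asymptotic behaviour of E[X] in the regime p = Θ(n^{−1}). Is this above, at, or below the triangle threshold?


Number of potential triangles: C(199, 3) = 1293699.
Each occurs with probability p³ ≈ (0.0251256)³ ≈ 1.58617384e-05.
By linearity: E[X] = C(199, 3)·p³ ≈ 1293699 · 1.58617384e-05 ≈ 20.520315.
Here α = 1, so p = 5/n is exactly at the triangle threshold p ~ 1/n. Asymptotically E[X] → c³/6 = 5³/6 = 125/6 ≈ 20.833333, a bounded constant. In this regime the triangle count is asymptotically Poisson(c³/6).

E[X] ≈ 20.520315; in regime p = Θ(1/n^{1}) E[X] stays bounded (at the triangle threshold p ~ 1/n).


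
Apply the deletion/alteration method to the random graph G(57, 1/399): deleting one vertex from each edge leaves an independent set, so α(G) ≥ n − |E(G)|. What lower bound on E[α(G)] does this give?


E[|E(G)|] = C(57, 2)·p = 1596 · (1/399) = 4.
E[α(G)] ≥ n − E[|E(G)|] = 57 − 4 = 53.
Numerically: ≈ 53.0000.
(This is only a lower bound; the true E[α(G)] may be larger.)

E[α(G)] ≥ 53 ≈ 53.0000.


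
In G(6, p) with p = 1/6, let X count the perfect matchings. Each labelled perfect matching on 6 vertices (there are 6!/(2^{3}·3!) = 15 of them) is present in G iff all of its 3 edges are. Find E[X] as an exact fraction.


K_6 has 6!/(2^{3}·3!) = 15 labelled perfect matchings.
For each such perfect matching H, let X_H = 1 if all 3 edges of H are present in G. Then P[X_H = 1] = p^{3} = (1/6)^{3} = 1/216.
By linearity: E[X] = Σ_H E[X_H] = 15 · p^{3} = 15 · 1/216 = 5/72.
Numerically: E[X] ≈ 0.0694444.

E[X] = 15 · (1/6)^{3} = 5/72 ≈ 0.0694444.


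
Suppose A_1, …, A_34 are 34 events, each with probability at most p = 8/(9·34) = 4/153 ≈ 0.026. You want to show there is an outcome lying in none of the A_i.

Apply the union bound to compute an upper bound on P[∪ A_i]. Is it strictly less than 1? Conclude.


Union bound: P[∪_{i=1}^{34} A_i] ≤ Σ_i P[A_i] ≤ 34·p = 34·(4/153) = 8/9.
Numerically: 8/9 ≈ 0.889.
Is 8/9 < 1? YES.
Since P[∪ A_i] ≤ 8/9 < 1, the complement has P[∩ A_i^c] ≥ 1 − 8/9 = 1/9 > 0, so some outcome avoids every A_i.

34·p = 8/9 ≈ 0.889; existence CERTIFIED by the union bound.


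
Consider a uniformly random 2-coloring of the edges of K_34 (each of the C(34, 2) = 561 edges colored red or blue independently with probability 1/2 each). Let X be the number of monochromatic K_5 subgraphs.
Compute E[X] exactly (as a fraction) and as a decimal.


Let X = Σ_S X_S over the C(34, 5) = 278256 subsets S of size 5, where X_S = 1 if the K_5 on S is monochromatic.
For a fixed S, the K_5 on S has C(5, 2) = 10 edges. P[all 10 edges red] = (1/2)^10, and likewise for blue, so P[monochromatic] = 2·(1/2)^10 = 2^{1 − 10} = 1/512.
By linearity of expectation: E[X] = C(34, 5) · 2^{1 − 10} = 278256 · 1/512 = 17391/32.
Numerically: E[X] ≈ 543.46875.

E[X] = C(34,5)·2^(1−C(5,2)) = 17391/32 ≈ 543.46875.


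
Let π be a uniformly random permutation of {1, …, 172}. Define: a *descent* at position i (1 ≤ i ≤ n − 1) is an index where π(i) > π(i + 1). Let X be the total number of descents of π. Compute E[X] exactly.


Write X = Σ X_I over i = 1, …, 171, with X_I the indicator of one descent.
There are 171 indicators.
For each fixed i, the pair (π(i), π(i+1)) is a uniformly random ordered pair of distinct values from {1, …, 172}; by symmetry P[π(i) > π(i+1)] = 1/2.
By linearity: E[X] = 171 · (1/2) = (172 − 1) · (1/2) = 171/2 ≈ 85.500000.

E[X] = 171/2 = 85.500000.


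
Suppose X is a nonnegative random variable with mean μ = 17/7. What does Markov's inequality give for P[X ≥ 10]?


μ = E[X] = 17/7, a = 10.
Markov: P[X ≥ 10] ≤ μ/a = (17/7)/10 = 17/70.
Numerically: ≈ 0.2429.
(Since a = 10 > μ = 2.4286, the bound 17/70 is < 1 and informative.)

P[X ≥ 10] ≤ 17/70 ≈ 0.2429.


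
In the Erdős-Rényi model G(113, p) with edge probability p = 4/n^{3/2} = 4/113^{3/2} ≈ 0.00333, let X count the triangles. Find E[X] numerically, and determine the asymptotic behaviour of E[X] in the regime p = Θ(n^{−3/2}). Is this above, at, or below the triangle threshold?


Number of potential triangles: C(113, 3) = 234136.
Each occurs with probability p³ ≈ (0.00333)³ ≈ 3.692555e-08.
By linearity: E[X] = C(113, 3)·p³ ≈ 234136 · 3.692555e-08 ≈ 0.0086.
Since α = 3/2 > 1, p = c/n^{3/2} = o(1/n) is below the triangle threshold p ~ 1/n. Asymptotically E[X] ~ (c³/6)·n^{3(1−α)} = (4³/6)·n^{-1.5} → 0, so by Markov's inequality G has no triangles w.h.p.

E[X] ≈ 0.0086; in regime p = Θ(1/n^{3/2}) E[X] tends to 0 (below the triangle threshold p ~ 1/n).


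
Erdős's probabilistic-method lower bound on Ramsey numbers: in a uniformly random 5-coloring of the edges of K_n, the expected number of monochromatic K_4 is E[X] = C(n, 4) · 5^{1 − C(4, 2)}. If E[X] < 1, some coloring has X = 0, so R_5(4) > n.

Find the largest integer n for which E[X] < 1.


We need C(n, 4) · 5^{1 − 6} < 1, i.e. C(n, 4) < 5^{6 − 1} = 3125.
Check values of n near the boundary:
  n = 13: C(13, 4) = 715; 715 < 3125? YES
  n = 14: C(14, 4) = 1001; 1001 < 3125? YES
  n = 15: C(15, 4) = 1365; 1365 < 3125? YES
  n = 16: C(16, 4) = 1820; 1820 < 3125? YES
  n = 17: C(17, 4) = 2380; 2380 < 3125? YES
  n = 18: C(18, 4) = 3060; 3060 < 3125? YES
  n = 19: C(19, 4) = 3876; 3876 < 3125? NO
  n = 20: C(20, 4) = 4845; 4845 < 3125? NO
  n = 21: C(21, 4) = 5985; 5985 < 3125? NO
The largest n with C(n, 4) < 3125 is n = 18 (where E[X] = 612/625 ≈ 0.979200). Hence R_5(4) > 18, i.e. R_5(4) ≥ 19.

Largest n = 18; hence R_5(4) > 18.


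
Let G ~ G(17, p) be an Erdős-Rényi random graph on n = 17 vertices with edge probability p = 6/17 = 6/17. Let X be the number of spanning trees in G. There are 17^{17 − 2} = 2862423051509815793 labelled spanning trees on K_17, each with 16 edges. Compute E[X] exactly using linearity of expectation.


K_17 has 17^{17 − 2} = 2862423051509815793 labelled spanning trees.
For each such spanning tree H, let X_H = 1 if all 16 edges of H are present in G. Then P[X_H = 1] = p^{16} = (6/17)^{16} = 2821109907456/48661191875666868481.
By linearity of expectation: E[X] = Σ_H E[X_H] = 2862423051509815793 · p^{16} = 2862423051509815793 · 2821109907456/48661191875666868481 = 2821109907456/17.
Numerically: E[X] ≈ 1.659e+11.

E[X] = 2862423051509815793 · (6/17)^{16} = 2821109907456/17 ≈ 1.659e+11.


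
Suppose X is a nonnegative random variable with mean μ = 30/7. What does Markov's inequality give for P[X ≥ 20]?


μ = E[X] = 30/7, a = 20.
Markov: P[X ≥ 20] ≤ μ/a = (30/7)/20 = 3/14.
Numerically: ≈ 0.214.
(Since a = 20 > μ = 4.286, the bound 3/14 is < 1 and informative.)

P[X ≥ 20] ≤ 3/14 ≈ 0.214.


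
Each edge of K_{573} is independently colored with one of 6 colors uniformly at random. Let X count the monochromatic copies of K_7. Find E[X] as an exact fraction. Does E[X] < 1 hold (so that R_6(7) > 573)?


E[X] = C(573, 7) · 6^{1 − 21} = 3878597732564412 · 6^{−20} = 3878597732564412/3656158440062976.
As a reduced fraction: E[X] = 11970980656063/11284439629824 ≈ 1.060840.
Is E[X] < 1? NO.
Since E[X] ≥ 1, the first-moment bound is inconclusive at n = 573; it does NOT by itself certify R_6(7) > 573.

E[X] = 11970980656063/11284439629824 ≈ 1.060840; E[X] ≥ 1; first-moment method inconclusive here.


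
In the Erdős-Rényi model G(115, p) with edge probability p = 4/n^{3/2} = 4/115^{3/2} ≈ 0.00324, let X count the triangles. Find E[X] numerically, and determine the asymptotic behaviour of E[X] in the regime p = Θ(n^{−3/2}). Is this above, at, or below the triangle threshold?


Number of potential triangles: C(115, 3) = 246905.
Each occurs with probability p³ ≈ (0.00324)³ ≈ 3.41224e-08.
By linearity: E[X] = C(115, 3)·p³ ≈ 246905 · 3.41224e-08 ≈ 0.008.
Since α = 3/2 > 1, p = c/n^{3/2} = o(1/n) is below the triangle threshold p ~ 1/n. Asymptotically E[X] ~ (c³/6)·n^{3(1−α)} = (4³/6)·n^{-1.5} → 0, so by Markov's inequality G has no triangles w.h.p.

E[X] ≈ 0.008; in regime p = Θ(1/n^{3/2}) E[X] tends to 0 (below the triangle threshold p ~ 1/n).


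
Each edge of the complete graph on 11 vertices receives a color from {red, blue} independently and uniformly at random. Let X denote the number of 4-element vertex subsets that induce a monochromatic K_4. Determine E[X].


Let X = Σ_S X_S over the C(11, 4) = 330 subsets S of size 4, where X_S = 1 if the K_4 on S is monochromatic.
For a fixed S, the K_4 on S has C(4, 2) = 6 edges. P[all 6 edges red] = (1/2)^6, and likewise for blue, so P[monochromatic] = 2·(1/2)^6 = 2^{1 − 6} = 1/32.
Summing: E[X] = C(11, 4) · 2^{1 − 6} = 330 · 1/32 = 165/16.
Numerically: E[X] ≈ 10.312.

E[X] = C(11,4)·2^(1−C(4,2)) = 165/16 ≈ 10.312.


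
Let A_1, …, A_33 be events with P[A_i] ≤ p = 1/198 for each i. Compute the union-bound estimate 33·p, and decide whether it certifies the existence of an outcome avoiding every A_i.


Union bound: P[∪_{i=1}^{33} A_i] ≤ Σ_i P[A_i] ≤ 33·p = 33·(1/198) = 1/6.
Numerically: 1/6 ≈ 0.16667.
Is 1/6 < 1? YES.
Since P[∪ A_i] ≤ 1/6 < 1, the complement has P[∩ A_i^c] ≥ 1 − 1/6 = 5/6 > 0, so some outcome avoids every A_i.

33·p = 1/6 ≈ 0.16667; existence CERTIFIED by the union bound.


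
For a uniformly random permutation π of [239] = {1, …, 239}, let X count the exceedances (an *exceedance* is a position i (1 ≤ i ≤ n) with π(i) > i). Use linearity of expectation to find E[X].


Write X = Σ_{i=1}^{239} X_i, where X_i = 1_{π(i) > i}.
For each fixed i, π(i) is uniform over {1, …, 239} (marginal of a uniform permutation), so P[π(i) > i] = (n − i)/n. Summing: Σ_{i=1}^{239} (n − i)/n = (0 + 1 + … + 238)/239 = 239(239 − 1)/(2·239) = (239 − 1)/2.
Hence E[X] = Σ_{i=1}^{239} (239 − i)/239 = 119 ≈ 119.000.

E[X] = 119 = 119.000.


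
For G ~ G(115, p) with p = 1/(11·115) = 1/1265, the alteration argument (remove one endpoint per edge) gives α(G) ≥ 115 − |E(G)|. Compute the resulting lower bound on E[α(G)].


E[|E(G)|] = C(115, 2)·p = 6555 · (1/1265) = 57/11.
E[α(G)] ≥ n − E[|E(G)|] = 115 − 57/11 = 1208/11.
Numerically: ≈ 109.81818.
(This is only a lower bound; the true E[α(G)] may be larger.)

E[α(G)] ≥ 1208/11 ≈ 109.81818.


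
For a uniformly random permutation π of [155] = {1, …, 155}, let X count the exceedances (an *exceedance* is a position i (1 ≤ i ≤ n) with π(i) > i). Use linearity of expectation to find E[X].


Write X = Σ_{i=1}^{155} X_i, where X_i = 1_{π(i) > i}.
For each fixed i, π(i) is uniform over {1, …, 155} (marginal of a uniform permutation), so P[π(i) > i] = (n − i)/n. Summing: Σ_{i=1}^{155} (n − i)/n = (0 + 1 + … + 154)/155 = 155(155 − 1)/(2·155) = (155 − 1)/2.
Hence E[X] = Σ_{i=1}^{155} (155 − i)/155 = 77 ≈ 77.000000.

E[X] = 77 = 77.000000.


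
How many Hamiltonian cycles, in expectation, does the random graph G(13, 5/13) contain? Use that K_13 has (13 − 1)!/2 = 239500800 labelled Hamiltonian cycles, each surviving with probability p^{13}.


K_13 has (13 − 1)!/2 = 239500800 labelled Hamiltonian cycles.
For each such Hamiltonian cycle H, let X_H = 1 if all 13 edges of H are present in G. Then P[X_H = 1] = p^{13} = (5/13)^{13} = 1220703125/302875106592253.
By linearity of expectation: E[X] = Σ_H E[X_H] = 239500800 · p^{13} = 239500800 · 1220703125/302875106592253 = 292359375000000000/302875106592253.
Numerically: E[X] ≈ 965.3.

E[X] = 239500800 · (5/13)^{13} = 292359375000000000/302875106592253 ≈ 965.3.


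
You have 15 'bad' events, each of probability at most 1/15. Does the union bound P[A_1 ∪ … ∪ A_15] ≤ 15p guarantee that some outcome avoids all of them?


Union bound: P[∪_{i=1}^{15} A_i] ≤ Σ_i P[A_i] ≤ 15·p = 15·(1/15) = 1.
Numerically: 1 ≈ 1.0000000.
Is 1 < 1? NO.
Since the bound 1 is ≥ 1, the union bound is uninformative here; it does NOT by itself certify existence.

15·p = 1 ≈ 1.0000000; existence NOT certified by the union bound.


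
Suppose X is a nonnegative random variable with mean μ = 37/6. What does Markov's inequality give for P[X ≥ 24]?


μ = E[X] = 37/6, a = 24.
Markov: P[X ≥ 24] ≤ μ/a = (37/6)/24 = 37/144.
Numerically: ≈ 0.256944.
(Since a = 24 > μ = 6.166667, the bound 37/144 is < 1 and informative.)

P[X ≥ 24] ≤ 37/144 ≈ 0.256944.


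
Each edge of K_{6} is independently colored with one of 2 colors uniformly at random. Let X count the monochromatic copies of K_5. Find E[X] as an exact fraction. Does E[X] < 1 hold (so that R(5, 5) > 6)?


E[X] = C(6, 5) · 2^{1 − 10} = 6 · 2^{−9} = 6/512.
As a reduced fraction: E[X] = 3/256 ≈ 0.012.
Is E[X] < 1? YES.
Since E[X] < 1, there exists a 2-coloring of K_{6} with no monochromatic K_5; hence R(5, 5) > 6.

E[X] = 3/256 ≈ 0.012; E[X] < 1, so R(5, 5) > 6.


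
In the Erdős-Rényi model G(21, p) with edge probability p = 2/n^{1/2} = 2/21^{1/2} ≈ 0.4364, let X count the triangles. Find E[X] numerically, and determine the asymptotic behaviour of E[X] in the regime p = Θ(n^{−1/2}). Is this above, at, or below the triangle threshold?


Number of potential triangles: C(21, 3) = 1330.
Each occurs with probability p³ ≈ (0.4364)³ ≈ 8.313062e-02.
By linearity: E[X] = C(21, 3)·p³ ≈ 1330 · 8.313062e-02 ≈ 110.5637.
Since α = 1/2 < 1, p = c/n^{1/2} ≫ 1/n is above the triangle threshold p ~ 1/n. Asymptotically E[X] ~ (c³/6)·n^{3(1−α)} = (2³/6)·n^{1.5} → ∞; triangles are abundant w.h.p.

E[X] ≈ 110.5637; in regime p = Θ(1/n^{1/2}) E[X] diverges (above the triangle threshold p ~ 1/n).


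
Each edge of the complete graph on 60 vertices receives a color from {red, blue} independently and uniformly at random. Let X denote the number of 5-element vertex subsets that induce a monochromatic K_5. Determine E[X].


Let X = Σ_S X_S over the C(60, 5) = 5461512 subsets S of size 5, where X_S = 1 if the K_5 on S is monochromatic.
For a fixed S, the K_5 on S has C(5, 2) = 10 edges. P[all 10 edges red] = (1/2)^10, and likewise for blue, so P[monochromatic] = 2·(1/2)^10 = 2^{1 − 10} = 1/512.
Summing: E[X] = C(60, 5) · 2^{1 − 10} = 5461512 · 1/512 = 682689/64.
Numerically: E[X] ≈ 10667.01562.

E[X] = C(60,5)·2^(1−C(5,2)) = 682689/64 ≈ 10667.01562.


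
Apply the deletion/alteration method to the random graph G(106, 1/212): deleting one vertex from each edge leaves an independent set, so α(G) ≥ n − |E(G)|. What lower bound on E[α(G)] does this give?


E[|E(G)|] = C(106, 2)·p = 5565 · (1/212) = 105/4.
E[α(G)] ≥ n − E[|E(G)|] = 106 − 105/4 = 319/4.
Numerically: ≈ 79.750000.
(This is only a lower bound; the true E[α(G)] may be larger.)

E[α(G)] ≥ 319/4 ≈ 79.750000.


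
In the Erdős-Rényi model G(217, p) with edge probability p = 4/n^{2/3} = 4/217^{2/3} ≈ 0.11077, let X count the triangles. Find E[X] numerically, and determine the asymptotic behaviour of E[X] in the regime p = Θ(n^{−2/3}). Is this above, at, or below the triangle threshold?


Number of potential triangles: C(217, 3) = 1679580.
Each occurs with probability p³ ≈ (0.11077)³ ≈ 1.3591285e-03.
By linearity: E[X] = C(217, 3)·p³ ≈ 1679580 · 1.3591285e-03 ≈ 2282.76498.
Since α = 2/3 < 1, p = c/n^{2/3} ≫ 1/n is above the triangle threshold p ~ 1/n. Asymptotically E[X] ~ (c³/6)·n^{3(1−α)} = (4³/6)·n^{1} → ∞; triangles are abundant w.h.p.

E[X] ≈ 2282.76498; in regime p = Θ(1/n^{2/3}) E[X] diverges (above the triangle threshold p ~ 1/n).


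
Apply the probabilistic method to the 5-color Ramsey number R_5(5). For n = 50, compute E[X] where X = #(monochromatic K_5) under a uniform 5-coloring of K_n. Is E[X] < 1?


E[X] = C(50, 5) · 5^{1 − 10} = 2118760 · 5^{−9} = 2118760/1953125.
As a reduced fraction: E[X] = 423752/390625 ≈ 1.08481.
Is E[X] < 1? NO.
Since E[X] ≥ 1, the first-moment bound is inconclusive at n = 50; it does NOT by itself certify R_5(5) > 50.

E[X] = 423752/390625 ≈ 1.08481; E[X] ≥ 1; first-moment method inconclusive here.


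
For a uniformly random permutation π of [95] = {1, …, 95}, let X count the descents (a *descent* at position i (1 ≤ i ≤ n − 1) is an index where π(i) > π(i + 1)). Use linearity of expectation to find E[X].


Write X = Σ X_I over i = 1, …, 94, with X_I the indicator of one descent.
There are 94 indicators.
For each fixed i, the pair (π(i), π(i+1)) is a uniformly random ordered pair of distinct values from {1, …, 95}; by symmetry P[π(i) > π(i+1)] = 1/2.
By linearity: E[X] = 94 · (1/2) = (95 − 1) · (1/2) = 47 ≈ 47.0000.

E[X] = 47 = 47.0000.


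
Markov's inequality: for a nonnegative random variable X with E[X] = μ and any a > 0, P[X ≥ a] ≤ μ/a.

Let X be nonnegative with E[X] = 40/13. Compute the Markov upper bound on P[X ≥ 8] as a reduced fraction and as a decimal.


μ = E[X] = 40/13, a = 8.
Markov: P[X ≥ 8] ≤ μ/a = (40/13)/8 = 5/13.
Numerically: ≈ 0.3846.
(Since a = 8 > μ = 3.0769, the bound 5/13 is < 1 and informative.)

P[X ≥ 8] ≤ 5/13 ≈ 0.3846.


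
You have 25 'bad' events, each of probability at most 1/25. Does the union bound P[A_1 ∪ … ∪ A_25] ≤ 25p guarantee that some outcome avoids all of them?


Union bound: P[∪_{i=1}^{25} A_i] ≤ Σ_i P[A_i] ≤ 25·p = 25·(1/25) = 1.
Numerically: 1 ≈ 1.00000.
Is 1 < 1? NO.
Since the bound 1 is ≥ 1, the union bound is uninformative here; it does NOT by itself certify existence.

25·p = 1 ≈ 1.00000; existence NOT certified by the union bound.


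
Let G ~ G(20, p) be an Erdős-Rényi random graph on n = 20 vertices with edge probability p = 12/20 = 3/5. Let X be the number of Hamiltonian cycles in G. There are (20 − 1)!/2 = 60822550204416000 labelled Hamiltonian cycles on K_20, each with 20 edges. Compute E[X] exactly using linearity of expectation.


K_20 has (20 − 1)!/2 = 60822550204416000 labelled Hamiltonian cycles.
For each such Hamiltonian cycle H, let X_H = 1 if all 20 edges of H are present in G. Then P[X_H = 1] = p^{20} = (3/5)^{20} = 3486784401/95367431640625.
By linearity: E[X] = Σ_H E[X_H] = 60822550204416000 · p^{20} = 60822550204416000 · 3486784401/95367431640625 = 1696600954254376560918528/762939453125.
Numerically: E[X] ≈ 2.22377e+12.

E[X] = 60822550204416000 · (3/5)^{20} = 1696600954254376560918528/762939453125 ≈ 2.22377e+12.


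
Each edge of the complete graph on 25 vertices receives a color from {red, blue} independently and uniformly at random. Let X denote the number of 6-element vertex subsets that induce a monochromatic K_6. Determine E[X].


Let X = Σ_S X_S over the C(25, 6) = 177100 subsets S of size 6, where X_S = 1 if the K_6 on S is monochromatic.
For a fixed S, the K_6 on S has C(6, 2) = 15 edges. P[all 15 edges red] = (1/2)^15, and likewise for blue, so P[monochromatic] = 2·(1/2)^15 = 2^{1 − 15} = 1/16384.
Summing: E[X] = C(25, 6) · 2^{1 − 15} = 177100 · 1/16384 = 44275/4096.
Numerically: E[X] ≈ 10.80933.

E[X] = C(25,6)·2^(1−C(6,2)) = 44275/4096 ≈ 10.80933.


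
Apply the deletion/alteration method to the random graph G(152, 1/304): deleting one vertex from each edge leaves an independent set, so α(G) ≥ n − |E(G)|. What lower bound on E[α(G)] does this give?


E[|E(G)|] = C(152, 2)·p = 11476 · (1/304) = 151/4.
E[α(G)] ≥ n − E[|E(G)|] = 152 − 151/4 = 457/4.
Numerically: ≈ 114.250.
(This is only a lower bound; the true E[α(G)] may be larger.)

E[α(G)] ≥ 457/4 ≈ 114.250.


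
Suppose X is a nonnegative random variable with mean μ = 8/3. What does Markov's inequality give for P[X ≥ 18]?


μ = E[X] = 8/3, a = 18.
Markov: P[X ≥ 18] ≤ μ/a = (8/3)/18 = 4/27.
Numerically: ≈ 0.148148.
(Since a = 18 > μ = 2.666667, the bound 4/27 is < 1 and informative.)

P[X ≥ 18] ≤ 4/27 ≈ 0.148148.


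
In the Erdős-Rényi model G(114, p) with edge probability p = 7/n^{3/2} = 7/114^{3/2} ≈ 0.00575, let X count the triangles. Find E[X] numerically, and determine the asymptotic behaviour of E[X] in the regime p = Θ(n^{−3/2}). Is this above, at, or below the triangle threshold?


Number of potential triangles: C(114, 3) = 240464.
Each occurs with probability p³ ≈ (0.00575)³ ≈ 1.90205e-07.
By linearity: E[X] = C(114, 3)·p³ ≈ 240464 · 1.90205e-07 ≈ 0.046.
Since α = 3/2 > 1, p = c/n^{3/2} = o(1/n) is below the triangle threshold p ~ 1/n. Asymptotically E[X] ~ (c³/6)·n^{3(1−α)} = (7³/6)·n^{-1.5} → 0, so by Markov's inequality G has no triangles w.h.p.

E[X] ≈ 0.046; in regime p = Θ(1/n^{3/2}) E[X] tends to 0 (below the triangle threshold p ~ 1/n).


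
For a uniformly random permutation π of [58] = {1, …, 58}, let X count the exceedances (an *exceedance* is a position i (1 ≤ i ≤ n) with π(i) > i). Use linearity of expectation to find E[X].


Write X = Σ_{i=1}^{58} X_i, where X_i = 1_{π(i) > i}.
For each fixed i, π(i) is uniform over {1, …, 58} (marginal of a uniform permutation), so P[π(i) > i] = (n − i)/n. Summing: Σ_{i=1}^{58} (n − i)/n = (0 + 1 + … + 57)/58 = 58(58 − 1)/(2·58) = (58 − 1)/2.
Hence E[X] = Σ_{i=1}^{58} (58 − i)/58 = 57/2 ≈ 28.50000.

E[X] = 57/2 = 28.50000.


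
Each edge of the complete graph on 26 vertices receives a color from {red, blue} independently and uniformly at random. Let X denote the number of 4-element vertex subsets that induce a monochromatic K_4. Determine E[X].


Let X = Σ_S X_S over the C(26, 4) = 14950 subsets S of size 4, where X_S = 1 if the K_4 on S is monochromatic.
For a fixed S, the K_4 on S has C(4, 2) = 6 edges. P[all 6 edges red] = (1/2)^6, and likewise for blue, so P[monochromatic] = 2·(1/2)^6 = 2^{1 − 6} = 1/32.
By linearity of expectation: E[X] = C(26, 4) · 2^{1 − 6} = 14950 · 1/32 = 7475/16.
Numerically: E[X] ≈ 467.187500.

E[X] = C(26,4)·2^(1−C(4,2)) = 7475/16 ≈ 467.187500.


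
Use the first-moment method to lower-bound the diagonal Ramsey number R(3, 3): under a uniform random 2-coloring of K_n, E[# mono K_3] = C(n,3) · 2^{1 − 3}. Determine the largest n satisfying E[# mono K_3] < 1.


We need C(n, 3) · 2^{1 − 3} < 1, i.e. C(n, 3) < 2^{3 − 1} = 4.
Check values of n near the boundary:
  n = 3: C(3, 3) = 1; 1 < 4? YES
  n = 4: C(4, 3) = 4; 4 < 4? NO
  n = 5: C(5, 3) = 10; 10 < 4? NO
The largest n with C(n, 3) < 4 is n = 3 (where E[X] = 1/4 ≈ 0.25000). Hence R(3, 3) > 3, i.e. R(3, 3) ≥ 4.

Largest n = 3; hence R(3, 3) > 3.


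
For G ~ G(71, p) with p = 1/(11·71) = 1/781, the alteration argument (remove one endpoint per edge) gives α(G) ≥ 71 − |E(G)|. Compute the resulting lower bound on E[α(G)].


E[|E(G)|] = C(71, 2)·p = 2485 · (1/781) = 35/11.
E[α(G)] ≥ n − E[|E(G)|] = 71 − 35/11 = 746/11.
Numerically: ≈ 67.81818.
(This is only a lower bound; the true E[α(G)] may be larger.)

E[α(G)] ≥ 746/11 ≈ 67.81818.


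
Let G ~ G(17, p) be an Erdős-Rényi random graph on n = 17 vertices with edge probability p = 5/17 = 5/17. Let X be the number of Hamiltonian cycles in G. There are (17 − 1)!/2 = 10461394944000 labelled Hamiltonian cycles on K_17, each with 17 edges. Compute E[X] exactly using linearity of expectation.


K_17 has (17 − 1)!/2 = 10461394944000 labelled Hamiltonian cycles.
For each such Hamiltonian cycle H, let X_H = 1 if all 17 edges of H are present in G. Then P[X_H = 1] = p^{17} = (5/17)^{17} = 762939453125/827240261886336764177.
By linearity: E[X] = Σ_H E[X_H] = 10461394944000 · p^{17} = 10461394944000 · 762939453125/827240261886336764177 = 7981410937500000000000000/827240261886336764177.
Numerically: E[X] ≈ 9648.

E[X] = 10461394944000 · (5/17)^{17} = 7981410937500000000000000/827240261886336764177 ≈ 9648.


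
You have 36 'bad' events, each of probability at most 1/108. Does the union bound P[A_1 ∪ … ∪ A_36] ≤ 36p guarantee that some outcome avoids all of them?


Union bound: P[∪_{i=1}^{36} A_i] ≤ Σ_i P[A_i] ≤ 36·p = 36·(1/108) = 1/3.
Numerically: 1/3 ≈ 0.333333.
Is 1/3 < 1? YES.
Since P[∪ A_i] ≤ 1/3 < 1, the complement has P[∩ A_i^c] ≥ 1 − 1/3 = 2/3 > 0, so some outcome avoids every A_i.

36·p = 1/3 ≈ 0.333333; existence CERTIFIED by the union bound.


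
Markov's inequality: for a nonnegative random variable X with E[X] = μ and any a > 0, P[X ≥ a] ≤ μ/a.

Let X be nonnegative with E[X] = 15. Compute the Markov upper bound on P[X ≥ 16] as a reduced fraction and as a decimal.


μ = E[X] = 15, a = 16.
Markov: P[X ≥ 16] ≤ μ/a = (15)/16 = 15/16.
Numerically: ≈ 0.9375.
(Since a = 16 > μ = 15.0000, the bound 15/16 is < 1 and informative.)

P[X ≥ 16] ≤ 15/16 ≈ 0.9375.


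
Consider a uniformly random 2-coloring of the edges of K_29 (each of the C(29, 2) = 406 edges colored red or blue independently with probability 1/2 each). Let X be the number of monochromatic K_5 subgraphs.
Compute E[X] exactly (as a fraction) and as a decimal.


Let X = Σ_S X_S over the C(29, 5) = 118755 subsets S of size 5, where X_S = 1 if the K_5 on S is monochromatic.
For a fixed S, the K_5 on S has C(5, 2) = 10 edges. P[all 10 edges red] = (1/2)^10, and likewise for blue, so P[monochromatic] = 2·(1/2)^10 = 2^{1 − 10} = 1/512.
By linearity of expectation: E[X] = C(29, 5) · 2^{1 − 10} = 118755 · 1/512 = 118755/512.
Numerically: E[X] ≈ 231.94336.

E[X] = C(29,5)·2^(1−C(5,2)) = 118755/512 ≈ 231.94336.


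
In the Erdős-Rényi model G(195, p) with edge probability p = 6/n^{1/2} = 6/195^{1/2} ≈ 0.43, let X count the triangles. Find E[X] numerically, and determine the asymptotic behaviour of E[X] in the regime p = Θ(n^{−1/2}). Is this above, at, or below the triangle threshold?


Number of potential triangles: C(195, 3) = 1216865.
Each occurs with probability p³ ≈ (0.43)³ ≈ 7.93235e-02.
By linearity: E[X] = C(195, 3)·p³ ≈ 1216865 · 7.93235e-02 ≈ 96525.983.
Since α = 1/2 < 1, p = c/n^{1/2} ≫ 1/n is above the triangle threshold p ~ 1/n. Asymptotically E[X] ~ (c³/6)·n^{3(1−α)} = (6³/6)·n^{1.5} → ∞; triangles are abundant w.h.p.

E[X] ≈ 96525.983; in regime p = Θ(1/n^{1/2}) E[X] diverges (above the triangle threshold p ~ 1/n).


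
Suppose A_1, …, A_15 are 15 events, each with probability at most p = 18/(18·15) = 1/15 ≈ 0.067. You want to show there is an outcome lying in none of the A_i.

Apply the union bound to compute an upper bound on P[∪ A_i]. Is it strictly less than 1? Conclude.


Union bound: P[∪_{i=1}^{15} A_i] ≤ Σ_i P[A_i] ≤ 15·p = 15·(1/15) = 1.
Numerically: 1 ≈ 1.000.
Is 1 < 1? NO.
Since the bound 1 is ≥ 1, the union bound is uninformative here; it does NOT by itself certify existence.

15·p = 1 ≈ 1.000; existence NOT certified by the union bound.


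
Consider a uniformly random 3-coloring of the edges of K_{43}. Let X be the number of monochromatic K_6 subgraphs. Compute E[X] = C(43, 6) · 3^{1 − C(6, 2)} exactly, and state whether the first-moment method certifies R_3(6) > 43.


E[X] = C(43, 6) · 3^{1 − 15} = 6096454 · 3^{−14} = 6096454/4782969.
As a reduced fraction: E[X] = 6096454/4782969 ≈ 1.2746171.
Is E[X] < 1? NO.
Since E[X] ≥ 1, the first-moment bound is inconclusive at n = 43; it does NOT by itself certify R_3(6) > 43.

E[X] = 6096454/4782969 ≈ 1.2746171; E[X] ≥ 1; first-moment method inconclusive here.


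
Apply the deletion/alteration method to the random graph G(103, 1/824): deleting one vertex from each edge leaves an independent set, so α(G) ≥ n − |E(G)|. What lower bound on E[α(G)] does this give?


E[|E(G)|] = C(103, 2)·p = 5253 · (1/824) = 51/8.
E[α(G)] ≥ n − E[|E(G)|] = 103 − 51/8 = 773/8.
Numerically: ≈ 96.62500.
(This is only a lower bound; the true E[α(G)] may be larger.)

E[α(G)] ≥ 773/8 ≈ 96.62500.


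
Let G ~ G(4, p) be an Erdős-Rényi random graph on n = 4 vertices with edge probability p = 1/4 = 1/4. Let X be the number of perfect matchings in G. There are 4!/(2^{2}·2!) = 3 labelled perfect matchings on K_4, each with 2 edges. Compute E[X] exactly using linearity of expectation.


K_4 has 4!/(2^{2}·2!) = 3 labelled perfect matchings.
For each such perfect matching H, let X_H = 1 if all 2 edges of H are present in G. Then P[X_H = 1] = p^{2} = (1/4)^{2} = 1/16.
By linearity: E[X] = Σ_H E[X_H] = 3 · p^{2} = 3 · 1/16 = 3/16.
Numerically: E[X] ≈ 0.1875.

E[X] = 3 · (1/4)^{2} = 3/16 ≈ 0.1875.


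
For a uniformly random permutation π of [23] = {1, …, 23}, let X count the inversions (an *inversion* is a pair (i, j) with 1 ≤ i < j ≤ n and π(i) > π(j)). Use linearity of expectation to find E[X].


Write X = Σ X_I over the C(23, 2) = 253 pairs i < j, with X_I the indicator of one inversion.
There are 253 indicators.
For each fixed pair i < j, the values π(i) and π(j) are two distinct elements of {1, …, 23} in uniformly random order; by symmetry P[π(i) > π(j)] = 1/2.
By linearity: E[X] = 253 · (1/2) = C(23, 2) · (1/2) = 253/2 = 253/2 ≈ 126.500.

E[X] = 253/2 = 126.500.


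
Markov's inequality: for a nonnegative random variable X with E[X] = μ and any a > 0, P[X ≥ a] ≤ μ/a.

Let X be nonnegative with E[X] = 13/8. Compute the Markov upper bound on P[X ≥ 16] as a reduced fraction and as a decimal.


μ = E[X] = 13/8, a = 16.
Markov: P[X ≥ 16] ≤ μ/a = (13/8)/16 = 13/128.
Numerically: ≈ 0.101562.
(Since a = 16 > μ = 1.625000, the bound 13/128 is < 1 and informative.)

P[X ≥ 16] ≤ 13/128 ≈ 0.101562.


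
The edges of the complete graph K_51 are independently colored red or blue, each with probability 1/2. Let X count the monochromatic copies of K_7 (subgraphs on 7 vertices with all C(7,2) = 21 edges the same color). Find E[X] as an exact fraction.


Let X = Σ_S X_S over the C(51, 7) = 115775100 subsets S of size 7, where X_S = 1 if the K_7 on S is monochromatic.
For a fixed S, the K_7 on S has C(7, 2) = 21 edges. P[all 21 edges red] = (1/2)^21, and likewise for blue, so P[monochromatic] = 2·(1/2)^21 = 2^{1 − 21} = 1/1048576.
By linearity of expectation: E[X] = C(51, 7) · 2^{1 − 21} = 115775100 · 1/1048576 = 28943775/262144.
Numerically: E[X] ≈ 110.411739.

E[X] = C(51,7)·2^(1−C(7,2)) = 28943775/262144 ≈ 110.411739.


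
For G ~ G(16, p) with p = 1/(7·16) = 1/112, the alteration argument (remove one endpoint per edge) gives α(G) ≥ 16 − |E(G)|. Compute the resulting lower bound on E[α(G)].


E[|E(G)|] = C(16, 2)·p = 120 · (1/112) = 15/14.
E[α(G)] ≥ n − E[|E(G)|] = 16 − 15/14 = 209/14.
Numerically: ≈ 14.928571.
(This is only a lower bound; the true E[α(G)] may be larger.)

E[α(G)] ≥ 209/14 ≈ 14.928571.


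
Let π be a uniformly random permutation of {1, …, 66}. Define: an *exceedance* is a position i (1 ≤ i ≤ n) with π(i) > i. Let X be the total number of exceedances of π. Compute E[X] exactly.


Write X = Σ_{i=1}^{66} X_i, where X_i = 1_{π(i) > i}.
For each fixed i, π(i) is uniform over {1, …, 66} (marginal of a uniform permutation), so P[π(i) > i] = (n − i)/n. Summing: Σ_{i=1}^{66} (n − i)/n = (0 + 1 + … + 65)/66 = 66(66 − 1)/(2·66) = (66 − 1)/2.
Hence E[X] = Σ_{i=1}^{66} (66 − i)/66 = 65/2 ≈ 32.50000.

E[X] = 65/2 = 32.50000.


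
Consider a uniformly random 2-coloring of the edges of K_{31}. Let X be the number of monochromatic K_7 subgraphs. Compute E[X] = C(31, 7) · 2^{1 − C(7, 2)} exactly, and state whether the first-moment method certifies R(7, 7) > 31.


E[X] = C(31, 7) · 2^{1 − 21} = 2629575 · 2^{−20} = 2629575/1048576.
As a reduced fraction: E[X] = 2629575/1048576 ≈ 2.5077581.
Is E[X] < 1? NO.
Since E[X] ≥ 1, the first-moment bound is inconclusive at n = 31; it does NOT by itself certify R(7, 7) > 31.

E[X] = 2629575/1048576 ≈ 2.5077581; E[X] ≥ 1; first-moment method inconclusive here.


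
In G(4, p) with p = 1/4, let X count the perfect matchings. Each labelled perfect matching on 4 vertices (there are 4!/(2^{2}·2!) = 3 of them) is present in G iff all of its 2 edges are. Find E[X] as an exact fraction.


K_4 has 4!/(2^{2}·2!) = 3 labelled perfect matchings.
For each such perfect matching H, let X_H = 1 if all 2 edges of H are present in G. Then P[X_H = 1] = p^{2} = (1/4)^{2} = 1/16.
By linearity: E[X] = Σ_H E[X_H] = 3 · p^{2} = 3 · 1/16 = 3/16.
Numerically: E[X] ≈ 0.1875.

E[X] = 3 · (1/4)^{2} = 3/16 ≈ 0.1875.


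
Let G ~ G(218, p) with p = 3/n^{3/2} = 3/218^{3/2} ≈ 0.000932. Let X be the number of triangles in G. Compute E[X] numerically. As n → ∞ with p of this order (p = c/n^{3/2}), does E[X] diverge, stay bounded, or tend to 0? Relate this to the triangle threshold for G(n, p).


Number of potential triangles: C(218, 3) = 1703016.
Each occurs with probability p³ ≈ (0.000932)³ ≈ 8.09673e-10.
By linearity: E[X] = C(218, 3)·p³ ≈ 1703016 · 8.09673e-10 ≈ 0.001.
Since α = 3/2 > 1, p = c/n^{3/2} = o(1/n) is below the triangle threshold p ~ 1/n. Asymptotically E[X] ~ (c³/6)·n^{3(1−α)} = (3³/6)·n^{-1.5} → 0, so by Markov's inequality G has no triangles w.h.p.

E[X] ≈ 0.001; in regime p = Θ(1/n^{3/2}) E[X] tends to 0 (below the triangle threshold p ~ 1/n).


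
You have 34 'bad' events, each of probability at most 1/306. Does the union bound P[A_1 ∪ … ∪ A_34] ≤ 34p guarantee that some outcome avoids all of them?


Union bound: P[∪_{i=1}^{34} A_i] ≤ Σ_i P[A_i] ≤ 34·p = 34·(1/306) = 1/9.
Numerically: 1/9 ≈ 0.1111111.
Is 1/9 < 1? YES.
Since P[∪ A_i] ≤ 1/9 < 1, the complement has P[∩ A_i^c] ≥ 1 − 1/9 = 8/9 > 0, so some outcome avoids every A_i.

34·p = 1/9 ≈ 0.1111111; existence CERTIFIED by the union bound.


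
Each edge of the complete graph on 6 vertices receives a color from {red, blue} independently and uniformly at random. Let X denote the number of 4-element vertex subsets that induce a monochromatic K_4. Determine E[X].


Let X = Σ_S X_S over the C(6, 4) = 15 subsets S of size 4, where X_S = 1 if the K_4 on S is monochromatic.
For a fixed S, the K_4 on S has C(4, 2) = 6 edges. P[all 6 edges red] = (1/2)^6, and likewise for blue, so P[monochromatic] = 2·(1/2)^6 = 2^{1 − 6} = 1/32.
Summing: E[X] = C(6, 4) · 2^{1 − 6} = 15 · 1/32 = 15/32.
Numerically: E[X] ≈ 0.4688.

E[X] = C(6,4)·2^(1−C(4,2)) = 15/32 ≈ 0.4688.


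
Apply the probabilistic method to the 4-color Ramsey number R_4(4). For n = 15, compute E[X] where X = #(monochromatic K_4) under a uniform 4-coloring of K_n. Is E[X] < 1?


E[X] = C(15, 4) · 4^{1 − 6} = 1365 · 4^{−5} = 1365/1024.
As a reduced fraction: E[X] = 1365/1024 ≈ 1.3330078.
Is E[X] < 1? NO.
Since E[X] ≥ 1, the first-moment bound is inconclusive at n = 15; it does NOT by itself certify R_4(4) > 15.

E[X] = 1365/1024 ≈ 1.3330078; E[X] ≥ 1; first-moment method inconclusive here.


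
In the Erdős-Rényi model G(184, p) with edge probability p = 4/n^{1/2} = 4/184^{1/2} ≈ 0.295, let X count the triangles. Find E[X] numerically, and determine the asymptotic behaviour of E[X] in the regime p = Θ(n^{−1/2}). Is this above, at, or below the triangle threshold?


Number of potential triangles: C(184, 3) = 1021384.
Each occurs with probability p³ ≈ (0.295)³ ≈ 2.56421e-02.
By linearity: E[X] = C(184, 3)·p³ ≈ 1021384 · 2.56421e-02 ≈ 26190.410.
Since α = 1/2 < 1, p = c/n^{1/2} ≫ 1/n is above the triangle threshold p ~ 1/n. Asymptotically E[X] ~ (c³/6)·n^{3(1−α)} = (4³/6)·n^{1.5} → ∞; triangles are abundant w.h.p.

E[X] ≈ 26190.410; in regime p = Θ(1/n^{1/2}) E[X] diverges (above the triangle threshold p ~ 1/n).
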